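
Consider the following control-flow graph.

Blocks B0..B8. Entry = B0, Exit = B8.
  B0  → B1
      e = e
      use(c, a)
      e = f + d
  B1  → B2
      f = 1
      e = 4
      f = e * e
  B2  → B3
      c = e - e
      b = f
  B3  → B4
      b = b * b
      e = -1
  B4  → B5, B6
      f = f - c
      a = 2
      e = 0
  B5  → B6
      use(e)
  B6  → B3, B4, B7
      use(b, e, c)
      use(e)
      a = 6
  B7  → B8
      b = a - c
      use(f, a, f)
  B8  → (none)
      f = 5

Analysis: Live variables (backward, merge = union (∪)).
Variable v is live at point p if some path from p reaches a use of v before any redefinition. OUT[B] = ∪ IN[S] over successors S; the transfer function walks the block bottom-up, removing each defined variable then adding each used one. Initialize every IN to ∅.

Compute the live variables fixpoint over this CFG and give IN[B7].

Answer: {a, c, f}

Working:
Per-block solution:
  B0:   IN={a, c, d, e, f}   OUT={}
  B1:   IN={}   OUT={e, f}
  B2:   IN={e, f}   OUT={b, c, f}
  B3:   IN={b, c, f}   OUT={b, c, f}
  B4:   IN={b, c, f}   OUT={b, c, e, f}
  B5:   IN={b, c, e, f}   OUT={b, c, e, f}
  B6:   IN={b, c, e, f}   OUT={a, b, c, f}
  B7:   IN={a, c, f}   OUT={}
  B8:   IN={}   OUT={}

Merge at B7: OUT[B7] = IN[B8] = {}
Applying B7's transfer function to that OUT value gives IN[B7] (row B7 above).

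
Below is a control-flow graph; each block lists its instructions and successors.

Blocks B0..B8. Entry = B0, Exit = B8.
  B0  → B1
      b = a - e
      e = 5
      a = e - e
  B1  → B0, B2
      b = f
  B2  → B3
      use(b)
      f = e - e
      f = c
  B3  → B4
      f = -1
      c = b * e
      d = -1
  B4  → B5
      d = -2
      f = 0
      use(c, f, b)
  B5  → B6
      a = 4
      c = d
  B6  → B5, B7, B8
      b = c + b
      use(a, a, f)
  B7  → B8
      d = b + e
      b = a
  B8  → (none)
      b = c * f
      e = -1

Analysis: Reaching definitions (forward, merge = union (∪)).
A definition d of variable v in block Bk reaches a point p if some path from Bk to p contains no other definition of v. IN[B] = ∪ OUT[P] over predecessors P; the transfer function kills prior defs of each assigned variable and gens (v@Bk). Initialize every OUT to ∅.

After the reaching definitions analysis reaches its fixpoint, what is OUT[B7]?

Answer: {a@B5, b@B7, c@B5, d@B7, e@B0, f@B4}

Working:
Converged values:
  B0:  IN={a@B0, b@B1, e@B0}  OUT={a@B0, b@B0, e@B0}
  B1:  IN={a@B0, b@B0, e@B0}  OUT={a@B0, b@B1, e@B0}
  B2:  IN={a@B0, b@B1, e@B0}  OUT={a@B0, b@B1, e@B0, f@B2}
  B3:  IN={a@B0, b@B1, e@B0, f@B2}  OUT={a@B0, b@B1, c@B3, d@B3, e@B0, f@B3}
  B4:  IN={a@B0, b@B1, c@B3, d@B3, e@B0, f@B3}  OUT={a@B0, b@B1, c@B3, d@B4, e@B0, f@B4}
  B5:  IN={a@B0, a@B5, b@B1, b@B6, c@B3, c@B5, d@B4, e@B0, f@B4}  OUT={a@B5, b@B1, b@B6, c@B5, d@B4, e@B0, f@B4}
  B6:  IN={a@B5, b@B1, b@B6, c@B5, d@B4, e@B0, f@B4}  OUT={a@B5, b@B6, c@B5, d@B4, e@B0, f@B4}
  B7:  IN={a@B5, b@B6, c@B5, d@B4, e@B0, f@B4}  OUT={a@B5, b@B7, c@B5, d@B7, e@B0, f@B4}
  B8:  IN={a@B5, b@B6, b@B7, c@B5, d@B4, d@B7, e@B0, f@B4}  OUT={a@B5, b@B8, c@B5, d@B4, d@B7, e@B8, f@B4}

Merge at B7: IN[B7] = OUT[B6] = {a@B5, b@B6, c@B5, d@B4, e@B0, f@B4}
Applying B7's transfer function to that IN value gives OUT[B7] (row B7 above).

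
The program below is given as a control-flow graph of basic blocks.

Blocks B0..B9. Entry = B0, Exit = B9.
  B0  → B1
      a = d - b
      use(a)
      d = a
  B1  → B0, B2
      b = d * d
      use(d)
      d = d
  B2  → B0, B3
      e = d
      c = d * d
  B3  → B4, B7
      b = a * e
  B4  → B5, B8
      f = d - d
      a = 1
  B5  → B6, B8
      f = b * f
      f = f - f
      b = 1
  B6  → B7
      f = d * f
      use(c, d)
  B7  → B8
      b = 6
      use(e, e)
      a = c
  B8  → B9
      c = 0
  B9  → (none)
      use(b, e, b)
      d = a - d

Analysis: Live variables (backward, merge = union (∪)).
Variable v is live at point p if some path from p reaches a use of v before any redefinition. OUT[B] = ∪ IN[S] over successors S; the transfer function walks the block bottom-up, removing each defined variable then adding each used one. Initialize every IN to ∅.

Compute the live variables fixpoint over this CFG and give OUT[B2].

Converged values:
  B0:   IN={b, d}   OUT={a, d}
  B1:   IN={a, d}   OUT={a, b, d}
  B2:   IN={a, b, d}   OUT={a, b, c, d, e}
  B3:   IN={a, c, d, e}   OUT={b, c, d, e}
  B4:   IN={b, c, d, e}   OUT={a, b, c, d, e, f}
  B5:   IN={a, b, c, d, e, f}   OUT={a, b, c, d, e, f}
  B6:   IN={c, d, e, f}   OUT={c, d, e}
  B7:   IN={c, d, e}   OUT={a, b, d, e}
  B8:   IN={a, b, d, e}   OUT={a, b, d, e}
  B9:   IN={a, b, d, e}   OUT={}

Merge at B2: OUT[B2] = IN[B0] ⊔ IN[B3] = {a, b, c, d, e}

Answer: {a, b, c, d, e}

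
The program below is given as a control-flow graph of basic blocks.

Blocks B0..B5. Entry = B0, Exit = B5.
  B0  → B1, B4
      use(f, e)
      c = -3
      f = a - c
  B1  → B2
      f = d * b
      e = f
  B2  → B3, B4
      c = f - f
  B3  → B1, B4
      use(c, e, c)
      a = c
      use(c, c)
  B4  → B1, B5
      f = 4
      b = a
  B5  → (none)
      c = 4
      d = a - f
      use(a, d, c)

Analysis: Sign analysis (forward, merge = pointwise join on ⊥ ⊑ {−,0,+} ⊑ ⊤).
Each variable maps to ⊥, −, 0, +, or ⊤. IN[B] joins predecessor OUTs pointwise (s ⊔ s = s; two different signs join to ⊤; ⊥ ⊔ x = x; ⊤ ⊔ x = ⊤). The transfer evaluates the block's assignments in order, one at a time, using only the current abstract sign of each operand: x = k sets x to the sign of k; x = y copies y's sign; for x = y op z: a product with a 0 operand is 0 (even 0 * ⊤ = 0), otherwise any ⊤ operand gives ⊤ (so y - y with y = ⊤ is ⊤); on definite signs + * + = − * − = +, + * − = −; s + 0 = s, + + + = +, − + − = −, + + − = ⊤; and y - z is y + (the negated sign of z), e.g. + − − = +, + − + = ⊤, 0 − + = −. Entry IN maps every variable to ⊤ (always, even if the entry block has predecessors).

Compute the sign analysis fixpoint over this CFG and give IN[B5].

Answer: {a: ⊤, b: ⊤, c: ⊤, d: ⊤, e: ⊤, f: +}

Working:
Fixpoint table:
  B0:  IN=(all ⊤)  OUT={c:-; rest ⊤}
  B1:  IN=(all ⊤)  OUT=(all ⊤)
  B2:  IN=(all ⊤)  OUT=(all ⊤)
  B3:  IN=(all ⊤)  OUT=(all ⊤)
  B4:  IN=(all ⊤)  OUT={f:+; rest ⊤}
  B5:  IN={f:+; rest ⊤}  OUT={c:+, f:+; rest ⊤}

Merge at B5: IN[B5] = OUT[B4] = {a: ⊤, b: ⊤, c: ⊤, d: ⊤, e: ⊤, f: +}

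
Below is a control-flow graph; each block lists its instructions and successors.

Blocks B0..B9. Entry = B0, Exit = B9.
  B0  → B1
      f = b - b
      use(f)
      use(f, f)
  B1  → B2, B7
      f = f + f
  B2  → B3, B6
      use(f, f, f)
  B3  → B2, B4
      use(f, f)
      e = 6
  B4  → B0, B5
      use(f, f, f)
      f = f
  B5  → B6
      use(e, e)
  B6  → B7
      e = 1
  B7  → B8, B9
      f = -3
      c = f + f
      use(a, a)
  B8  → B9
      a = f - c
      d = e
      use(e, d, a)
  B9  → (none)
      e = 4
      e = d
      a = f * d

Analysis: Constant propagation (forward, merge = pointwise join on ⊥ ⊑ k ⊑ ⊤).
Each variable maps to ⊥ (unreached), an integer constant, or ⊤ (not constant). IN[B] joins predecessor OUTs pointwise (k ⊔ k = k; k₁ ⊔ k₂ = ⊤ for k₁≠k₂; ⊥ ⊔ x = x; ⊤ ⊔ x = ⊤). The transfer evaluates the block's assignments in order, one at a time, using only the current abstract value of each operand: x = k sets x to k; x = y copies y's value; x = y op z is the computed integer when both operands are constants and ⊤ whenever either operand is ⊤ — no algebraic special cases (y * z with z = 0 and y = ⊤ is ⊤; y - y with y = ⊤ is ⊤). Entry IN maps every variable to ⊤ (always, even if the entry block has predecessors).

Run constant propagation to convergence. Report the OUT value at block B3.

Answer: {a: ⊤, b: ⊤, c: ⊤, d: ⊤, e: 6, f: ⊤}

Working:
Fixpoint table:
  B0: | IN=(all ⊤) | OUT=(all ⊤)
  B1: | IN=(all ⊤) | OUT=(all ⊤)
  B2: | IN=(all ⊤) | OUT=(all ⊤)
  B3: | IN=(all ⊤) | OUT={e:6; rest ⊤}
  B4: | IN={e:6; rest ⊤} | OUT={e:6; rest ⊤}
  B5: | IN={e:6; rest ⊤} | OUT={e:6; rest ⊤}
  B6: | IN=(all ⊤) | OUT={e:1; rest ⊤}
  B7: | IN=(all ⊤) | OUT={c:-6, f:-3; rest ⊤}
  B8: | IN={c:-6, f:-3; rest ⊤} | OUT={a:3, c:-6, f:-3; rest ⊤}
  B9: | IN={c:-6, f:-3; rest ⊤} | OUT={c:-6, f:-3; rest ⊤}

Merge at B3: IN[B3] = OUT[B2] = {a: ⊤, b: ⊤, c: ⊤, d: ⊤, e: ⊤, f: ⊤}
Applying B3's transfer function to that IN value gives OUT[B3] (row B3 above).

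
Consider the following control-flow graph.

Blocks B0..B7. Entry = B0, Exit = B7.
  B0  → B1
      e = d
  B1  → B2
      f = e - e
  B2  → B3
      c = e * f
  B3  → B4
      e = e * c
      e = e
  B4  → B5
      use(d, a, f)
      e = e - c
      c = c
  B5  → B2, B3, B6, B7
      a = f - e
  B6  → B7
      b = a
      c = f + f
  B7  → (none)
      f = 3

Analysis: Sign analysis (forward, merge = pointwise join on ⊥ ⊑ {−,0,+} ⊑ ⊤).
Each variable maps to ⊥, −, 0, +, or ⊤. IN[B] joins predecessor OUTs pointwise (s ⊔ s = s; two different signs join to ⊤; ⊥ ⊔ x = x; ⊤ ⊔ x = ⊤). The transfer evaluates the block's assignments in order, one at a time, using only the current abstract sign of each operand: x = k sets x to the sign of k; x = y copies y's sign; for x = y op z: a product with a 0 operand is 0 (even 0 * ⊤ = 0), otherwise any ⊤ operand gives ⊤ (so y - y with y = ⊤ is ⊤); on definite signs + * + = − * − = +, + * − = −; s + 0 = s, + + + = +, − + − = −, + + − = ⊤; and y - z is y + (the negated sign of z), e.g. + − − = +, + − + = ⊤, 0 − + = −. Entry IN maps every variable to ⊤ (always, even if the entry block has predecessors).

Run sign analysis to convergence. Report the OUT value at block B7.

Converged values:
  B0:   IN=(all ⊤)   OUT=(all ⊤)
  B1:   IN=(all ⊤)   OUT=(all ⊤)
  B2:   IN=(all ⊤)   OUT=(all ⊤)
  B3:   IN=(all ⊤)   OUT=(all ⊤)
  B4:   IN=(all ⊤)   OUT=(all ⊤)
  B5:   IN=(all ⊤)   OUT=(all ⊤)
  B6:   IN=(all ⊤)   OUT=(all ⊤)
  B7:   IN=(all ⊤)   OUT={f:+; rest ⊤}

Merge at B7: IN[B7] = OUT[B5] ⊔ OUT[B6] = {a: ⊤, b: ⊤, c: ⊤, d: ⊤, e: ⊤, f: ⊤}
Applying B7's transfer function to that IN value gives OUT[B7] (row B7 above).

Answer: {a: ⊤, b: ⊤, c: ⊤, d: ⊤, e: ⊤, f: +}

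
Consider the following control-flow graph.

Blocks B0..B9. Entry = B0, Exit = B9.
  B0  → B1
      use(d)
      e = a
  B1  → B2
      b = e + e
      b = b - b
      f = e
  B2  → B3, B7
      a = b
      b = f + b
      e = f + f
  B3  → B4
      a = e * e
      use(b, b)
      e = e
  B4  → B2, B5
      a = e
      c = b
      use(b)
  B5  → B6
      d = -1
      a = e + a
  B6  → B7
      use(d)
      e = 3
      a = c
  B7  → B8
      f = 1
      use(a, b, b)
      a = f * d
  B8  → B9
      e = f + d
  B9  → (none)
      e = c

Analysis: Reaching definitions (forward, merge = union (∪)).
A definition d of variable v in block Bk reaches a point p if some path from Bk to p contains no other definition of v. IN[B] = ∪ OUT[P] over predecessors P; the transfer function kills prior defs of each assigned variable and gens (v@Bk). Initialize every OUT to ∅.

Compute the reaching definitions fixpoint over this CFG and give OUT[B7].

Answer: {a@B7, b@B2, c@B4, d@B5, e@B2, e@B6, f@B7}

Derivation:
Converged values:
  B0: | IN={} | OUT={e@B0}
  B1: | IN={e@B0} | OUT={b@B1, e@B0, f@B1}
  B2: | IN={a@B4, b@B1, b@B2, c@B4, e@B0, e@B3, f@B1} | OUT={a@B2, b@B2, c@B4, e@B2, f@B1}
  B3: | IN={a@B2, b@B2, c@B4, e@B2, f@B1} | OUT={a@B3, b@B2, c@B4, e@B3, f@B1}
  B4: | IN={a@B3, b@B2, c@B4, e@B3, f@B1} | OUT={a@B4, b@B2, c@B4, e@B3, f@B1}
  B5: | IN={a@B4, b@B2, c@B4, e@B3, f@B1} | OUT={a@B5, b@B2, c@B4, d@B5, e@B3, f@B1}
  B6: | IN={a@B5, b@B2, c@B4, d@B5, e@B3, f@B1} | OUT={a@B6, b@B2, c@B4, d@B5, e@B6, f@B1}
  B7: | IN={a@B2, a@B6, b@B2, c@B4, d@B5, e@B2, e@B6, f@B1} | OUT={a@B7, b@B2, c@B4, d@B5, e@B2, e@B6, f@B7}
  B8: | IN={a@B7, b@B2, c@B4, d@B5, e@B2, e@B6, f@B7} | OUT={a@B7, b@B2, c@B4, d@B5, e@B8, f@B7}
  B9: | IN={a@B7, b@B2, c@B4, d@B5, e@B8, f@B7} | OUT={a@B7, b@B2, c@B4, d@B5, e@B9, f@B7}

Merge at B7: IN[B7] = OUT[B2] ⊔ OUT[B6] = {a@B2, a@B6, b@B2, c@B4, d@B5, e@B2, e@B6, f@B1}
Applying B7's transfer function to that IN value gives OUT[B7] (row B7 above).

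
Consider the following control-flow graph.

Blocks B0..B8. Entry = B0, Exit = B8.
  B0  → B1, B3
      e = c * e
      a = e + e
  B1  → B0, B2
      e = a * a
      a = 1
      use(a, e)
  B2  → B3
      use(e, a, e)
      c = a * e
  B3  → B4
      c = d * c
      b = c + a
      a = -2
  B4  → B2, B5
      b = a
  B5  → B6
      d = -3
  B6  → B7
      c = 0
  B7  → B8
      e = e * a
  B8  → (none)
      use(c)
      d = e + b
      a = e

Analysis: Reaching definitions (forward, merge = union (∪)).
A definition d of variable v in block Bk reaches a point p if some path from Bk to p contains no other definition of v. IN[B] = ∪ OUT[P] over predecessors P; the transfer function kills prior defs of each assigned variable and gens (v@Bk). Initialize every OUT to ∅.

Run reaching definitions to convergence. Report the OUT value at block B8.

Answer: {a@B8, b@B4, c@B6, d@B8, e@B7}

Working:
Per-block solution:
  B0:   IN={a@B1, e@B1}   OUT={a@B0, e@B0}
  B1:   IN={a@B0, e@B0}   OUT={a@B1, e@B1}
  B2:   IN={a@B1, a@B3, b@B4, c@B3, e@B0, e@B1}   OUT={a@B1, a@B3, b@B4, c@B2, e@B0, e@B1}
  B3:   IN={a@B0, a@B1, a@B3, b@B4, c@B2, e@B0, e@B1}   OUT={a@B3, b@B3, c@B3, e@B0, e@B1}
  B4:   IN={a@B3, b@B3, c@B3, e@B0, e@B1}   OUT={a@B3, b@B4, c@B3, e@B0, e@B1}
  B5:   IN={a@B3, b@B4, c@B3, e@B0, e@B1}   OUT={a@B3, b@B4, c@B3, d@B5, e@B0, e@B1}
  B6:   IN={a@B3, b@B4, c@B3, d@B5, e@B0, e@B1}   OUT={a@B3, b@B4, c@B6, d@B5, e@B0, e@B1}
  B7:   IN={a@B3, b@B4, c@B6, d@B5, e@B0, e@B1}   OUT={a@B3, b@B4, c@B6, d@B5, e@B7}
  B8:   IN={a@B3, b@B4, c@B6, d@B5, e@B7}   OUT={a@B8, b@B4, c@B6, d@B8, e@B7}

Merge at B8: IN[B8] = OUT[B7] = {a@B3, b@B4, c@B6, d@B5, e@B7}
Applying B8's transfer function to that IN value gives OUT[B8] (row B8 above).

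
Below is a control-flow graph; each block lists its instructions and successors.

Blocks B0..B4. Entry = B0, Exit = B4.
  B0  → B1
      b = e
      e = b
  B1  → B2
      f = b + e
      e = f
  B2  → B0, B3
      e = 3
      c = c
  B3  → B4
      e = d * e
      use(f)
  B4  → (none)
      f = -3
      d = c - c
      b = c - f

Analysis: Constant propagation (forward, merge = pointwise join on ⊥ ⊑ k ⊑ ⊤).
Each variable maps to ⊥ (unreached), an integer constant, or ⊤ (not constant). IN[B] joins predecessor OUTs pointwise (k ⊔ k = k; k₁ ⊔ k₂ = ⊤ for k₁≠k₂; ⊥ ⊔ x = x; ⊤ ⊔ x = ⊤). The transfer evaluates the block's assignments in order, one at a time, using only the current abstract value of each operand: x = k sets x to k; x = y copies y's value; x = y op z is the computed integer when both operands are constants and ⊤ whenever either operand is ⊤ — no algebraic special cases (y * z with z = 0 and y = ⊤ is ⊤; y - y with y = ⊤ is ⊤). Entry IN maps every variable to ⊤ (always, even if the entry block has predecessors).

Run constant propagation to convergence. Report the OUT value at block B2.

Per-block solution:
  B0:   IN=(all ⊤)   OUT=(all ⊤)
  B1:   IN=(all ⊤)   OUT=(all ⊤)
  B2:   IN=(all ⊤)   OUT={e:3; rest ⊤}
  B3:   IN={e:3; rest ⊤}   OUT=(all ⊤)
  B4:   IN=(all ⊤)   OUT={f:-3; rest ⊤}

Merge at B2: IN[B2] = OUT[B1] = {a: ⊤, b: ⊤, c: ⊤, d: ⊤, e: ⊤, f: ⊤}
Applying B2's transfer function to that IN value gives OUT[B2] (row B2 above).

Answer: {a: ⊤, b: ⊤, c: ⊤, d: ⊤, e: 3, f: ⊤}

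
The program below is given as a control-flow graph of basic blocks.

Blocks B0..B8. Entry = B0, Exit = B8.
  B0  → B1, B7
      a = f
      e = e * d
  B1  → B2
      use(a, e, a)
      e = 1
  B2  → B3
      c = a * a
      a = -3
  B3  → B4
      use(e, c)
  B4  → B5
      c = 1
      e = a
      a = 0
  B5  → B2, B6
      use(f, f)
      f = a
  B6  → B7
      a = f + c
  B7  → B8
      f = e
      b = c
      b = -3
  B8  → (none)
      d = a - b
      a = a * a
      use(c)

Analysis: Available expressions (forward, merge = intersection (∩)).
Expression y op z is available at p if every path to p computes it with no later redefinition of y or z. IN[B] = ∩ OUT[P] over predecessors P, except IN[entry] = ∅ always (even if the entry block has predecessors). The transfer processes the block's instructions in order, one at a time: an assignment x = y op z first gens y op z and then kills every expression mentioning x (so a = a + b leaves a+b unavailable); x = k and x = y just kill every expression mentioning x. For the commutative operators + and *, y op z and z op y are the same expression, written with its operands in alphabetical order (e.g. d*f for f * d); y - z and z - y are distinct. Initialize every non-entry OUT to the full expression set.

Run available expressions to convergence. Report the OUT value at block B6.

Answer: {c+f}

Working:
Fixpoint table:
  B0:   IN={}   OUT={}
  B1:   IN={}   OUT={}
  B2:   IN={}   OUT={}
  B3:   IN={}   OUT={}
  B4:   IN={}   OUT={}
  B5:   IN={}   OUT={}
  B6:   IN={}   OUT={c+f}
  B7:   IN={}   OUT={}
  B8:   IN={}   OUT={}

Merge at B6: IN[B6] = OUT[B5] = {}
Applying B6's transfer function to that IN value gives OUT[B6] (row B6 above).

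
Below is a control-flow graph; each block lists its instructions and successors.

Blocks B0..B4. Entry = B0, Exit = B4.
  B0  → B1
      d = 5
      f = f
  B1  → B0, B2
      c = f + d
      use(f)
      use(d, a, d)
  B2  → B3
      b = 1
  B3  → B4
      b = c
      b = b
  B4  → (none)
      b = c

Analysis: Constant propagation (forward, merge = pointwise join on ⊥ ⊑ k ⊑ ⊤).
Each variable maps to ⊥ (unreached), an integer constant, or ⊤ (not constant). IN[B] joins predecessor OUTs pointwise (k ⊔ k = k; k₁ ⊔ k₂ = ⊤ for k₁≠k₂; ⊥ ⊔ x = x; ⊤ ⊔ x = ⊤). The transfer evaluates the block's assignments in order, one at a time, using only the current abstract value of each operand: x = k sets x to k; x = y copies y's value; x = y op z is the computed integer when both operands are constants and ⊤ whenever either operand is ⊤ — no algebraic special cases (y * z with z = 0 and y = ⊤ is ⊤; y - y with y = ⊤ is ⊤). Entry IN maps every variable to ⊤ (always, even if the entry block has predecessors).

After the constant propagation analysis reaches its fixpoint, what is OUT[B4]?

Answer: {a: ⊤, b: ⊤, c: ⊤, d: 5, e: ⊤, f: ⊤}

Working:
Converged values:
  B0: | IN=(all ⊤) | OUT={d:5; rest ⊤}
  B1: | IN={d:5; rest ⊤} | OUT={d:5; rest ⊤}
  B2: | IN={d:5; rest ⊤} | OUT={b:1, d:5; rest ⊤}
  B3: | IN={b:1, d:5; rest ⊤} | OUT={d:5; rest ⊤}
  B4: | IN={d:5; rest ⊤} | OUT={d:5; rest ⊤}

Merge at B4: IN[B4] = OUT[B3] = {a: ⊤, b: ⊤, c: ⊤, d: 5, e: ⊤, f: ⊤}
Applying B4's transfer function to that IN value gives OUT[B4] (row B4 above).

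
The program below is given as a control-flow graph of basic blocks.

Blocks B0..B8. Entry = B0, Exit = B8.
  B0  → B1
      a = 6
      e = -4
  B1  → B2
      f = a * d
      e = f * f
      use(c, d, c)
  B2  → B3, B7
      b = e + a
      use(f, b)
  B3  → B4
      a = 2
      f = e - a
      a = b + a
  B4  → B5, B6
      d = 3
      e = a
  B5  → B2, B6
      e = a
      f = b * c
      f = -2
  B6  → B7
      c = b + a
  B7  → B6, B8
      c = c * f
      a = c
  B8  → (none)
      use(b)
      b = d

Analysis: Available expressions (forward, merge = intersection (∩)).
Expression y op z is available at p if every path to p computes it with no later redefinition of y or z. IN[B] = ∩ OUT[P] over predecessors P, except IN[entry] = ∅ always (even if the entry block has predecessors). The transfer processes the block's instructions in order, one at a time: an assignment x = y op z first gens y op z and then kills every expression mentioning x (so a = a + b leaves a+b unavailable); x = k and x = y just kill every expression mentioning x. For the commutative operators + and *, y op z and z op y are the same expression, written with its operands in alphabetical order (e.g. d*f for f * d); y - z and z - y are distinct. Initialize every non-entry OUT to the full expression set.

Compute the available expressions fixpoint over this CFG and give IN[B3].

Answer: {a+e}

Trace:
Fixpoint table:
  B0:  IN={}  OUT={}
  B1:  IN={}  OUT={a*d, f*f}
  B2:  IN={}  OUT={a+e}
  B3:  IN={a+e}  OUT={}
  B4:  IN={}  OUT={}
  B5:  IN={}  OUT={b*c}
  B6:  IN={}  OUT={a+b}
  B7:  IN={}  OUT={}
  B8:  IN={}  OUT={}

Merge at B3: IN[B3] = OUT[B2] = {a+e}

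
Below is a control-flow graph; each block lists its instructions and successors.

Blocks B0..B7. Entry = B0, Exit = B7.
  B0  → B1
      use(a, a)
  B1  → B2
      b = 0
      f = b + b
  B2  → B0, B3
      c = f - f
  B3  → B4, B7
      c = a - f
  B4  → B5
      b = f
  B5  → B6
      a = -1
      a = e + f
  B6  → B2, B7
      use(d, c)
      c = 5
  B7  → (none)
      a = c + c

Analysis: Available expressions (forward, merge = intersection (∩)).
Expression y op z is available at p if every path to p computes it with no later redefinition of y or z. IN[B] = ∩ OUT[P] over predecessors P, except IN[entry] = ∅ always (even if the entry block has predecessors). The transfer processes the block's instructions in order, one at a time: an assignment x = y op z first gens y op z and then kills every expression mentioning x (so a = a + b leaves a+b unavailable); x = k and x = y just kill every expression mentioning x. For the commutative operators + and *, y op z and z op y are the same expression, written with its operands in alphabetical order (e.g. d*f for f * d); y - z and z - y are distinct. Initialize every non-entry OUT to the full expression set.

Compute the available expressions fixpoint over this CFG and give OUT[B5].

Answer: {e+f, f-f}

Trace:
Fixpoint table:
  B0: | IN={} | OUT={}
  B1: | IN={} | OUT={b+b}
  B2: | IN={} | OUT={f-f}
  B3: | IN={f-f} | OUT={a-f, f-f}
  B4: | IN={a-f, f-f} | OUT={a-f, f-f}
  B5: | IN={a-f, f-f} | OUT={e+f, f-f}
  B6: | IN={e+f, f-f} | OUT={e+f, f-f}
  B7: | IN={f-f} | OUT={c+c, f-f}

Merge at B5: IN[B5] = OUT[B4] = {a-f, f-f}
Applying B5's transfer function to that IN value gives OUT[B5] (row B5 above).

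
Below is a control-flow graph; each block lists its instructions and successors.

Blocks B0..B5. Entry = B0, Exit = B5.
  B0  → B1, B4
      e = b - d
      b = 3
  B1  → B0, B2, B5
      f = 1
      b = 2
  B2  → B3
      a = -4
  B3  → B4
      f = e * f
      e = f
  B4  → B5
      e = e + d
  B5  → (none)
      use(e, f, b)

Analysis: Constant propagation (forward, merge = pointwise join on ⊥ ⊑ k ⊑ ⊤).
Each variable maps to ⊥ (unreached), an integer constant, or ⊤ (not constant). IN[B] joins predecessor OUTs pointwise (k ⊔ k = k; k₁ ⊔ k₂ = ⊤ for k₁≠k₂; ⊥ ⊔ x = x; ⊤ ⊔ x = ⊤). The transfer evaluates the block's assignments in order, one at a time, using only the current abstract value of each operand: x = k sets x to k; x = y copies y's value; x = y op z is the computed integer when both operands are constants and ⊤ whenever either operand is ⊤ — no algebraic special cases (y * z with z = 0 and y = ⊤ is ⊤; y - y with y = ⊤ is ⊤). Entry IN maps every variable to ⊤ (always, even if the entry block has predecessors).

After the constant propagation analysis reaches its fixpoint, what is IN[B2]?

Answer: {a: ⊤, b: 2, c: ⊤, d: ⊤, e: ⊤, f: 1}

Trace:
Fixpoint table:
  B0: | IN=(all ⊤) | OUT={b:3; rest ⊤}
  B1: | IN={b:3; rest ⊤} | OUT={b:2, f:1; rest ⊤}
  B2: | IN={b:2, f:1; rest ⊤} | OUT={a:-4, b:2, f:1; rest ⊤}
  B3: | IN={a:-4, b:2, f:1; rest ⊤} | OUT={a:-4, b:2; rest ⊤}
  B4: | IN=(all ⊤) | OUT=(all ⊤)
  B5: | IN=(all ⊤) | OUT=(all ⊤)

Merge at B2: IN[B2] = OUT[B1] = {a: ⊤, b: 2, c: ⊤, d: ⊤, e: ⊤, f: 1}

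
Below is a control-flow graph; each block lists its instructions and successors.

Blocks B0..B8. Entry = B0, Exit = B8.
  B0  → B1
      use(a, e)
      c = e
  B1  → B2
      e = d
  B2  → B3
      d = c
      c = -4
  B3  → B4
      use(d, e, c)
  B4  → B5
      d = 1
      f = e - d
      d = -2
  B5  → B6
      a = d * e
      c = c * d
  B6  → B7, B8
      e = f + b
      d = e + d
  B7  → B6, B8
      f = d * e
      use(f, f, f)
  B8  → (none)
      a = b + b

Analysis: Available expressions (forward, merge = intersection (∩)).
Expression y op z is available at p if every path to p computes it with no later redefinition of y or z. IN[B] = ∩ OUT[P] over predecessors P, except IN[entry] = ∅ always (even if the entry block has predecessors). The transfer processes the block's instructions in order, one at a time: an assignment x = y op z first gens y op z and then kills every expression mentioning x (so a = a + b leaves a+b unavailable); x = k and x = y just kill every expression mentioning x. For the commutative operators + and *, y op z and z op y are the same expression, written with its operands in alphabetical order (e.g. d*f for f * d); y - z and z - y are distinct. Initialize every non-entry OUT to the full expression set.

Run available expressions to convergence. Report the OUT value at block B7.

Answer: {d*e}

Derivation:
Fixpoint table:
  B0:   IN={}   OUT={}
  B1:   IN={}   OUT={}
  B2:   IN={}   OUT={}
  B3:   IN={}   OUT={}
  B4:   IN={}   OUT={}
  B5:   IN={}   OUT={d*e}
  B6:   IN={d*e}   OUT={b+f}
  B7:   IN={b+f}   OUT={d*e}
  B8:   IN={}   OUT={b+b}

Merge at B7: IN[B7] = OUT[B6] = {b+f}
Applying B7's transfer function to that IN value gives OUT[B7] (row B7 above).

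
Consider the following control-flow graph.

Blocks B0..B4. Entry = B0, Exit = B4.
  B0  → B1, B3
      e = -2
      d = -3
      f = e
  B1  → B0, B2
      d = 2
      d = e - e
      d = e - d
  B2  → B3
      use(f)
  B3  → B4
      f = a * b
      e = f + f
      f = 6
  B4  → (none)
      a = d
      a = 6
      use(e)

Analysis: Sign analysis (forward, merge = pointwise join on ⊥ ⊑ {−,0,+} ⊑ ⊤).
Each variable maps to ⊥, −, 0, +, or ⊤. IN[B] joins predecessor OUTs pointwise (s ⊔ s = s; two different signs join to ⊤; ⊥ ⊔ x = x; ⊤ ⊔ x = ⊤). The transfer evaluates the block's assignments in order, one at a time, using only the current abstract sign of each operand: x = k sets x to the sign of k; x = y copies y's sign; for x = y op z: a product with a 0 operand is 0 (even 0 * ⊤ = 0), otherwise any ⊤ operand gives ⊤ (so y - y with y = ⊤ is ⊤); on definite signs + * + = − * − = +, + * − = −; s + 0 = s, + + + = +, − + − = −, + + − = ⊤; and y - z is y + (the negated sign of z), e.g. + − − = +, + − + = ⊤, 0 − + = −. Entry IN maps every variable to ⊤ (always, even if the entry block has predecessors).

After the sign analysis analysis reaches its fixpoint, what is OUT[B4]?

Per-block solution:
  B0:   IN=(all ⊤)   OUT={d:-, e:-, f:-; rest ⊤}
  B1:   IN={d:-, e:-, f:-; rest ⊤}   OUT={e:-, f:-; rest ⊤}
  B2:   IN={e:-, f:-; rest ⊤}   OUT={e:-, f:-; rest ⊤}
  B3:   IN={e:-, f:-; rest ⊤}   OUT={f:+; rest ⊤}
  B4:   IN={f:+; rest ⊤}   OUT={a:+, f:+; rest ⊤}

Merge at B4: IN[B4] = OUT[B3] = {a: ⊤, b: ⊤, c: ⊤, d: ⊤, e: ⊤, f: +}
Applying B4's transfer function to that IN value gives OUT[B4] (row B4 above).

Answer: {a: +, b: ⊤, c: ⊤, d: ⊤, e: ⊤, f: +}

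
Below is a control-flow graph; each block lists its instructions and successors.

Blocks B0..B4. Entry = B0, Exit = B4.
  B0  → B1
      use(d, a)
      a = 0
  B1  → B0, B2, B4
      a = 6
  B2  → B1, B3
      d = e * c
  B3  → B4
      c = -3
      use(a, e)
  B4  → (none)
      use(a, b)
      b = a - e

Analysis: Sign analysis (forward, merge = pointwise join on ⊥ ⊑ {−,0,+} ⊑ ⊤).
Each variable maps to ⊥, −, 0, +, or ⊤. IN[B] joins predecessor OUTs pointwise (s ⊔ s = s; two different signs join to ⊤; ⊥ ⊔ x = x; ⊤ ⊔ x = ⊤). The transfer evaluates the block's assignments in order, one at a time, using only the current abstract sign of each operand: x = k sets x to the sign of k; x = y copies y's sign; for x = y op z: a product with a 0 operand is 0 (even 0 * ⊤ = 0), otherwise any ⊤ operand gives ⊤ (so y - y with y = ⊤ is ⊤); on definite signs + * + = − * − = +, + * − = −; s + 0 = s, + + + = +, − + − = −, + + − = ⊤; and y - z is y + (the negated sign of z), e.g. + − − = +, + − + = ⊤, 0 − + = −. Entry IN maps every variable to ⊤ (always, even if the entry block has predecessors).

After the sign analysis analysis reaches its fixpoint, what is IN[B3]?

Answer: {a: +, b: ⊤, c: ⊤, d: ⊤, e: ⊤, f: ⊤}

Derivation:
Fixpoint table:
  B0: | IN=(all ⊤) | OUT={a:0; rest ⊤}
  B1: | IN=(all ⊤) | OUT={a:+; rest ⊤}
  B2: | IN={a:+; rest ⊤} | OUT={a:+; rest ⊤}
  B3: | IN={a:+; rest ⊤} | OUT={a:+, c:-; rest ⊤}
  B4: | IN={a:+; rest ⊤} | OUT={a:+; rest ⊤}

Merge at B3: IN[B3] = OUT[B2] = {a: +, b: ⊤, c: ⊤, d: ⊤, e: ⊤, f: ⊤}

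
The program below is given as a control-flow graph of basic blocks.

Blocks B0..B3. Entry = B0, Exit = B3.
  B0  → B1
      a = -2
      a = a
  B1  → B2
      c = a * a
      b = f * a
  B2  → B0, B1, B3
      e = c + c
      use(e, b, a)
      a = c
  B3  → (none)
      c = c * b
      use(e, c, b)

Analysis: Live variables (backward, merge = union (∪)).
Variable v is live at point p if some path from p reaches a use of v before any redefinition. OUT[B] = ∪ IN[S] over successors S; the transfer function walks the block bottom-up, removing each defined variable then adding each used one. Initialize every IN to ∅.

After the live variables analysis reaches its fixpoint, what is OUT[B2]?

Answer: {a, b, c, e, f}

Trace:
Fixpoint table:
  B0: | IN={f} | OUT={a, f}
  B1: | IN={a, f} | OUT={a, b, c, f}
  B2: | IN={a, b, c, f} | OUT={a, b, c, e, f}
  B3: | IN={b, c, e} | OUT={}

Merge at B2: OUT[B2] = IN[B0] ⊔ IN[B1] ⊔ IN[B3] = {a, b, c, e, f}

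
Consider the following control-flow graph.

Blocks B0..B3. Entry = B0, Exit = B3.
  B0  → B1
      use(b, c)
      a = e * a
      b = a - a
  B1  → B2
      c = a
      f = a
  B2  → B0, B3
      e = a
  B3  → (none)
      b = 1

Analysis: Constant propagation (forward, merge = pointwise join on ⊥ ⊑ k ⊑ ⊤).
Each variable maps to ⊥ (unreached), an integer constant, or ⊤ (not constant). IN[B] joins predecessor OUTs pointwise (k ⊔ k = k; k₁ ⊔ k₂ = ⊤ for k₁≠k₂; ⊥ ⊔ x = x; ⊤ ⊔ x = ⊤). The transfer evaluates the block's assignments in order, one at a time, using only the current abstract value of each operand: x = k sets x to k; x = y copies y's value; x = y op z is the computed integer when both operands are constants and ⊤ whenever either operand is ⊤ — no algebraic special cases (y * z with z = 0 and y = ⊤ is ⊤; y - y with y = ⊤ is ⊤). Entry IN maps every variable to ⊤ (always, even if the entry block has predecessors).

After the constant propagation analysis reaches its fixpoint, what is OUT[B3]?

Fixpoint table:
  B0: | IN=(all ⊤) | OUT=(all ⊤)
  B1: | IN=(all ⊤) | OUT=(all ⊤)
  B2: | IN=(all ⊤) | OUT=(all ⊤)
  B3: | IN=(all ⊤) | OUT={b:1; rest ⊤}

Merge at B3: IN[B3] = OUT[B2] = {a: ⊤, b: ⊤, c: ⊤, d: ⊤, e: ⊤, f: ⊤}
Applying B3's transfer function to that IN value gives OUT[B3] (row B3 above).

Answer: {a: ⊤, b: 1, c: ⊤, d: ⊤, e: ⊤, f: ⊤}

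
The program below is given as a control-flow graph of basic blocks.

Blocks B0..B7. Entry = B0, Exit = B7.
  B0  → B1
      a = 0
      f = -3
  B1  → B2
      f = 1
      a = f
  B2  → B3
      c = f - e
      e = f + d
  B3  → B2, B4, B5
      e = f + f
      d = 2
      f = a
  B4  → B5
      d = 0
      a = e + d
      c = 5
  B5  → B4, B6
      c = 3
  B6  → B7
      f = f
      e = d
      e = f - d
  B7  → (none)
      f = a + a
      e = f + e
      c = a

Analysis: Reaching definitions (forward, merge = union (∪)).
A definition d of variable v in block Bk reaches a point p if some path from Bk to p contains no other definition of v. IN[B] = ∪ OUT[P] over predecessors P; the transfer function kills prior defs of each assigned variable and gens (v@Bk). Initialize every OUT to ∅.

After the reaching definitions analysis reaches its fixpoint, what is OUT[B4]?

Answer: {a@B4, c@B4, d@B4, e@B3, f@B3}

Derivation:
Converged values:
  B0: | IN={} | OUT={a@B0, f@B0}
  B1: | IN={a@B0, f@B0} | OUT={a@B1, f@B1}
  B2: | IN={a@B1, c@B2, d@B3, e@B3, f@B1, f@B3} | OUT={a@B1, c@B2, d@B3, e@B2, f@B1, f@B3}
  B3: | IN={a@B1, c@B2, d@B3, e@B2, f@B1, f@B3} | OUT={a@B1, c@B2, d@B3, e@B3, f@B3}
  B4: | IN={a@B1, a@B4, c@B2, c@B5, d@B3, d@B4, e@B3, f@B3} | OUT={a@B4, c@B4, d@B4, e@B3, f@B3}
  B5: | IN={a@B1, a@B4, c@B2, c@B4, d@B3, d@B4, e@B3, f@B3} | OUT={a@B1, a@B4, c@B5, d@B3, d@B4, e@B3, f@B3}
  B6: | IN={a@B1, a@B4, c@B5, d@B3, d@B4, e@B3, f@B3} | OUT={a@B1, a@B4, c@B5, d@B3, d@B4, e@B6, f@B6}
  B7: | IN={a@B1, a@B4, c@B5, d@B3, d@B4, e@B6, f@B6} | OUT={a@B1, a@B4, c@B7, d@B3, d@B4, e@B7, f@B7}

Merge at B4: IN[B4] = OUT[B3] ⊔ OUT[B5] = {a@B1, a@B4, c@B2, c@B5, d@B3, d@B4, e@B3, f@B3}
Applying B4's transfer function to that IN value gives OUT[B4] (row B4 above).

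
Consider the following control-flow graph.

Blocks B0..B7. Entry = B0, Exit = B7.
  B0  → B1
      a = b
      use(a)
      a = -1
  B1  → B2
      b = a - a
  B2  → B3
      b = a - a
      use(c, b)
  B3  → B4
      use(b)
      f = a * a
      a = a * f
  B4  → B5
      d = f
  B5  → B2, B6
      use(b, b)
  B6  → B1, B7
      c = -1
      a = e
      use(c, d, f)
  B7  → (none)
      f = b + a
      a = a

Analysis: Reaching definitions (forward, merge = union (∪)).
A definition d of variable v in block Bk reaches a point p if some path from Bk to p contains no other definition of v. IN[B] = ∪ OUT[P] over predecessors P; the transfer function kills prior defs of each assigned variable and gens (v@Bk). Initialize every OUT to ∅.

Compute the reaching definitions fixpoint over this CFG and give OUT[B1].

Answer: {a@B0, a@B6, b@B1, c@B6, d@B4, f@B3}

Working:
Converged values:
  B0:   IN={}   OUT={a@B0}
  B1:   IN={a@B0, a@B6, b@B2, c@B6, d@B4, f@B3}   OUT={a@B0, a@B6, b@B1, c@B6, d@B4, f@B3}
  B2:   IN={a@B0, a@B3, a@B6, b@B1, b@B2, c@B6, d@B4, f@B3}   OUT={a@B0, a@B3, a@B6, b@B2, c@B6, d@B4, f@B3}
  B3:   IN={a@B0, a@B3, a@B6, b@B2, c@B6, d@B4, f@B3}   OUT={a@B3, b@B2, c@B6, d@B4, f@B3}
  B4:   IN={a@B3, b@B2, c@B6, d@B4, f@B3}   OUT={a@B3, b@B2, c@B6, d@B4, f@B3}
  B5:   IN={a@B3, b@B2, c@B6, d@B4, f@B3}   OUT={a@B3, b@B2, c@B6, d@B4, f@B3}
  B6:   IN={a@B3, b@B2, c@B6, d@B4, f@B3}   OUT={a@B6, b@B2, c@B6, d@B4, f@B3}
  B7:   IN={a@B6, b@B2, c@B6, d@B4, f@B3}   OUT={a@B7, b@B2, c@B6, d@B4, f@B7}

Merge at B1: IN[B1] = OUT[B0] ⊔ OUT[B6] = {a@B0, a@B6, b@B2, c@B6, d@B4, f@B3}
Applying B1's transfer function to that IN value gives OUT[B1] (row B1 above).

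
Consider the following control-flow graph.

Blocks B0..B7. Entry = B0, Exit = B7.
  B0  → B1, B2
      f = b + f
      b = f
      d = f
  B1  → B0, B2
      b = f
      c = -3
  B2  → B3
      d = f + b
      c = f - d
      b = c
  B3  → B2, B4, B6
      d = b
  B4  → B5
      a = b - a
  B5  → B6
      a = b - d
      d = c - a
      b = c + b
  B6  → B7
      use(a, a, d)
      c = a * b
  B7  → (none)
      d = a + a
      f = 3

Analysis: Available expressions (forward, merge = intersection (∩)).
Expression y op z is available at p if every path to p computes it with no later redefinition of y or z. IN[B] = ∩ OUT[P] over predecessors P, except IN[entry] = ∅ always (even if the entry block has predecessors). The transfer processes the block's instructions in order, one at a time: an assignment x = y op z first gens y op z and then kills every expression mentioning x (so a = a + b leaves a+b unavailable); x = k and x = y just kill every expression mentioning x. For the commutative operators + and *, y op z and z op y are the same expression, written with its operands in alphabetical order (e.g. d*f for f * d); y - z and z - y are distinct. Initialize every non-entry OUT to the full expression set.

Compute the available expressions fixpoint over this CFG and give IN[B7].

Answer: {a*b}

Trace:
Converged values:
  B0:   IN={}   OUT={}
  B1:   IN={}   OUT={}
  B2:   IN={}   OUT={f-d}
  B3:   IN={f-d}   OUT={}
  B4:   IN={}   OUT={}
  B5:   IN={}   OUT={c-a}
  B6:   IN={}   OUT={a*b}
  B7:   IN={a*b}   OUT={a*b, a+a}

Merge at B7: IN[B7] = OUT[B6] = {a*b}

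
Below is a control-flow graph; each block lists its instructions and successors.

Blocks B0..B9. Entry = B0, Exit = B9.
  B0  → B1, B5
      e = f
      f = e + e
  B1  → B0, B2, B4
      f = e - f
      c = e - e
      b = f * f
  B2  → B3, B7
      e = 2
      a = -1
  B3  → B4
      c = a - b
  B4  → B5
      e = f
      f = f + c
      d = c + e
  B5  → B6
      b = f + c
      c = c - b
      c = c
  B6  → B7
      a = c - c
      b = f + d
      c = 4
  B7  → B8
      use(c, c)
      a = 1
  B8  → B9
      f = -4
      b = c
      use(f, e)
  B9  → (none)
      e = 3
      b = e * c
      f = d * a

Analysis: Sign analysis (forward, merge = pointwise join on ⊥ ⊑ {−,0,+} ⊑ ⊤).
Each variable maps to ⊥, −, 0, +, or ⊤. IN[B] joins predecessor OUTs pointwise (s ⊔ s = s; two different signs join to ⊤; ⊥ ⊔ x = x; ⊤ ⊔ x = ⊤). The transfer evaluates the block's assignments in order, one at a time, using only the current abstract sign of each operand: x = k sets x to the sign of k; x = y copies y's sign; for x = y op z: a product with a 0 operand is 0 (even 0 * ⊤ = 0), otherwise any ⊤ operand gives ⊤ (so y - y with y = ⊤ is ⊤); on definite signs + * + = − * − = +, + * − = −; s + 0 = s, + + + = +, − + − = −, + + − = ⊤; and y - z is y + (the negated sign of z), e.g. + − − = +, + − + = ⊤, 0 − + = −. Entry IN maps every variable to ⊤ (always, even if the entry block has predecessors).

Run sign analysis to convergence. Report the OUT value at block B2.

Answer: {a: -, b: ⊤, c: ⊤, d: ⊤, e: +, f: ⊤}

Derivation:
Converged values:
  B0: | IN=(all ⊤) | OUT=(all ⊤)
  B1: | IN=(all ⊤) | OUT=(all ⊤)
  B2: | IN=(all ⊤) | OUT={a:-, e:+; rest ⊤}
  B3: | IN={a:-, e:+; rest ⊤} | OUT={a:-, e:+; rest ⊤}
  B4: | IN=(all ⊤) | OUT=(all ⊤)
  B5: | IN=(all ⊤) | OUT=(all ⊤)
  B6: | IN=(all ⊤) | OUT={c:+; rest ⊤}
  B7: | IN=(all ⊤) | OUT={a:+; rest ⊤}
  B8: | IN={a:+; rest ⊤} | OUT={a:+, f:-; rest ⊤}
  B9: | IN={a:+, f:-; rest ⊤} | OUT={a:+, e:+; rest ⊤}

Merge at B2: IN[B2] = OUT[B1] = {a: ⊤, b: ⊤, c: ⊤, d: ⊤, e: ⊤, f: ⊤}
Applying B2's transfer function to that IN value gives OUT[B2] (row B2 above).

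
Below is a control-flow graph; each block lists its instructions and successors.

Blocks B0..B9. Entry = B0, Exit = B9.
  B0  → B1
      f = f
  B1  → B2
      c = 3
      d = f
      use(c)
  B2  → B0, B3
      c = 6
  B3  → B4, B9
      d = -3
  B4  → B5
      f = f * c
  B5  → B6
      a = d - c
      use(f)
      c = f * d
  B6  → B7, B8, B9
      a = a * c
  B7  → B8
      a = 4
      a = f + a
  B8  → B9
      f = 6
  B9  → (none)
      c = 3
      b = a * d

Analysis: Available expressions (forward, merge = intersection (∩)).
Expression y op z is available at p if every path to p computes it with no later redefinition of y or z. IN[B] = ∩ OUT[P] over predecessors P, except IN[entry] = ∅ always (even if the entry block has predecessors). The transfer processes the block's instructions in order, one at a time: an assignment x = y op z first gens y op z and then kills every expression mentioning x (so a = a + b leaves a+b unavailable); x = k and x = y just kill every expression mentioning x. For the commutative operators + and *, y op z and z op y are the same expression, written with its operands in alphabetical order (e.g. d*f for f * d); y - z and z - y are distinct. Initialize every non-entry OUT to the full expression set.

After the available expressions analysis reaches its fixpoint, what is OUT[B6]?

Per-block solution:
  B0:   IN={}   OUT={}
  B1:   IN={}   OUT={}
  B2:   IN={}   OUT={}
  B3:   IN={}   OUT={}
  B4:   IN={}   OUT={}
  B5:   IN={}   OUT={d*f}
  B6:   IN={d*f}   OUT={d*f}
  B7:   IN={d*f}   OUT={d*f}
  B8:   IN={d*f}   OUT={}
  B9:   IN={}   OUT={a*d}

Merge at B6: IN[B6] = OUT[B5] = {d*f}
Applying B6's transfer function to that IN value gives OUT[B6] (row B6 above).

Answer: {d*f}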